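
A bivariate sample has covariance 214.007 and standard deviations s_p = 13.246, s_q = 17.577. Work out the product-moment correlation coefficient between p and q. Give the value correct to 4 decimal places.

0.9192

r = Cov(p,q) / (s_p · s_q) = 214.007 / (13.246 × 17.577)
  = 214.007 / 232.8249 ≈ 0.9192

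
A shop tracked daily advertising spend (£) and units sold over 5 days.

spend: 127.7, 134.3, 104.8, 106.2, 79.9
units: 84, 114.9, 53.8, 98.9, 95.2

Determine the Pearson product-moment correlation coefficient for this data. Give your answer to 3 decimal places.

n = 5, Σx = 552.9, Σy = 446.8, Σx² = 62989.27, Σy² = 41996.7, Σxy = 49905.77
nΣxy − ΣxΣy = 249528.85 − 247035.72 = 2493.13
nΣx² − (Σx)² = 314946.35 − 305698.41 = 9247.94; nΣy² − (Σy)² = 209983.5 − 199630.24 = 10353.26
r = 2493.13 / √(9247.94 × 10353.26) = 2493.13 / 9785.0052 ≈ 0.255

0.255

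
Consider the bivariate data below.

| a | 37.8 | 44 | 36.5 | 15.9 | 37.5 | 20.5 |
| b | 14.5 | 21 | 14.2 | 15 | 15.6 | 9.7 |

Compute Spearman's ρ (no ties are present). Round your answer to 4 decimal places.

0.5429

Rank a: 5, 6, 3, 1, 4, 2
Rank b: 3, 6, 2, 4, 5, 1
d = rank(a) − rank(b): 2, 0, 1, -3, -1, 1; Σd² = 16
ρ = 1 − 6Σd² / [n(n²−1)] = 1 − 6×16 / (6×35) = 1 − 96/210 ≈ 0.5429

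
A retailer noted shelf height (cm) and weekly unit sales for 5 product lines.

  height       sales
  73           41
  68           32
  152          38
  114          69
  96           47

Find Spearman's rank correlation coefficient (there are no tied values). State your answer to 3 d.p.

Rank height: 2, 1, 5, 4, 3
Rank sales: 3, 1, 2, 5, 4
d = rank(height) − rank(sales): -1, 0, 3, -1, -1; Σd² = 12
ρ = 1 − 6Σd² / [n(n²−1)] = 1 − 6×12 / (5×24) = 1 − 72/120 ≈ 0.400

0.400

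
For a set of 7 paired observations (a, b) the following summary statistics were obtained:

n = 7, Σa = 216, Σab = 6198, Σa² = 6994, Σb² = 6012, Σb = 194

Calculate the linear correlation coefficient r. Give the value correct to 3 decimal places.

r = (nΣab − ΣaΣb) / √[(nΣa² − (Σa)²)(nΣb² − (Σb)²)]
Numerator: 7×6198 − 216×194 = 1482
Denominator: √[(48958 − 46656)(42084 − 37636)] = √[2302 × 4448] = 3199.8900
r = 1482 / 3199.8900 ≈ 0.463

0.463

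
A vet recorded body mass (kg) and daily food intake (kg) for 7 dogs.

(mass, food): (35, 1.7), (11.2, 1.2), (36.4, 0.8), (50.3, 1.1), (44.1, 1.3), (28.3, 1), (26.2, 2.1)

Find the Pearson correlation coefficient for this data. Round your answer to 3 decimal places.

n = 7, Σx = 231.5, Σy = 9.2, Σx² = 8637.63, Σy² = 13.28, Σxy = 298.04
nΣxy − ΣxΣy = 2086.28 − 2129.8 = -43.52
nΣx² − (Σx)² = 60463.41 − 53592.25 = 6871.16; nΣy² − (Σy)² = 92.96 − 84.64 = 8.32
r = -43.52 / √(6871.16 × 8.32) = -43.52 / 239.0984 ≈ -0.182

-0.182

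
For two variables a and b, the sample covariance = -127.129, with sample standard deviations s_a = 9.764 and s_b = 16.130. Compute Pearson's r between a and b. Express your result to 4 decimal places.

r = Cov(a,b) / (s_a · s_b) = -127.129 / (9.764 × 16.130)
  = -127.129 / 157.4933 ≈ -0.8072

-0.8072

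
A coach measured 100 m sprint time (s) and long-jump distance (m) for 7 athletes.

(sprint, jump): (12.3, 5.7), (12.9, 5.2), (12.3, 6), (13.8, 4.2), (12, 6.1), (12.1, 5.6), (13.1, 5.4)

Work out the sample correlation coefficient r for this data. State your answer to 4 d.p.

n = 7, Σx = 88.5, Σy = 38.2, Σx² = 1121.45, Σy² = 210.9, Σxy = 480.65
nΣxy − ΣxΣy = 3364.55 − 3380.7 = -16.15
nΣx² − (Σx)² = 7850.15 − 7832.25 = 17.9; nΣy² − (Σy)² = 1476.3 − 1459.24 = 17.06
r = -16.15 / √(17.9 × 17.06) = -16.15 / 17.4750 ≈ -0.9242

-0.9242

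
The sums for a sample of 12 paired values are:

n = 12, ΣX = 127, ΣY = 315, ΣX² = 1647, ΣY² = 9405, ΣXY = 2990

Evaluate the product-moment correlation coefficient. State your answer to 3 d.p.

r = (nΣXY − ΣXΣY) / √[(nΣX² − (ΣX)²)(nΣY² − (ΣY)²)]
Numerator: 12×2990 − 127×315 = -4125
Denominator: √[(19764 − 16129)(112860 − 99225)] = √[3635 × 13635] = 7040.1154
r = -4125 / 7040.1154 ≈ -0.586

-0.586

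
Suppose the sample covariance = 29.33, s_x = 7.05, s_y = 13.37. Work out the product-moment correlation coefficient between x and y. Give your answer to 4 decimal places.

0.3112

r = Cov(x,y) / (s_x · s_y) = 29.33 / (7.05 × 13.37)
  = 29.33 / 94.2585 ≈ 0.3112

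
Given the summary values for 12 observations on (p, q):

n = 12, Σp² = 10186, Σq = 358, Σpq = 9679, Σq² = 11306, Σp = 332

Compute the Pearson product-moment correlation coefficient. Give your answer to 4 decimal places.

-0.2852

r = (nΣpq − ΣpΣq) / √[(nΣp² − (Σp)²)(nΣq² − (Σq)²)]
Numerator: 12×9679 − 332×358 = -2708
Denominator: √[(122232 − 110224)(135672 − 128164)] = √[12008 × 7508] = 9495.0547
r = -2708 / 9495.0547 ≈ -0.2852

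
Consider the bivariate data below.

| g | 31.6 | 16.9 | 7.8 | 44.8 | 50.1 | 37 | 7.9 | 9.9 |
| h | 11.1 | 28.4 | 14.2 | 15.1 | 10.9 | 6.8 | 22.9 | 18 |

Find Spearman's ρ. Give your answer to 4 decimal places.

-0.5238

Rank g: 5, 4, 1, 7, 8, 6, 2, 3
Rank h: 3, 8, 4, 5, 2, 1, 7, 6
d = rank(g) − rank(h): 2, -4, -3, 2, 6, 5, -5, -3; Σd² = 128
ρ = 1 − 6Σd² / [n(n²−1)] = 1 − 6×128 / (8×63) = 1 − 768/504 ≈ -0.5238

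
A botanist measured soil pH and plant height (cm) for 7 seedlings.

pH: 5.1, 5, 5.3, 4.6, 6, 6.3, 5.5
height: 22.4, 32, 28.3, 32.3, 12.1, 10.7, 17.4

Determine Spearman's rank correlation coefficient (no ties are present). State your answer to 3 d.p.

Rank pH: 3, 2, 4, 1, 6, 7, 5
Rank height: 4, 6, 5, 7, 2, 1, 3
d = rank(pH) − rank(height): -1, -4, -1, -6, 4, 6, 2; Σd² = 110
ρ = 1 − 6Σd² / [n(n²−1)] = 1 − 6×110 / (7×48) = 1 − 660/336 ≈ -0.964

-0.964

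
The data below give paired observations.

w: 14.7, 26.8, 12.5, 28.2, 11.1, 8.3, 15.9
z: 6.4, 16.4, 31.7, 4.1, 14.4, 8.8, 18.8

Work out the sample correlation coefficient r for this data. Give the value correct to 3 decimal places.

n = 7, Σw = 117.5, Σz = 100.6, Σw² = 2330.73, Σz² = 1969.86, Σwz = 1577.27
nΣwz − ΣwΣz = 11040.89 − 11820.5 = -779.61
nΣw² − (Σw)² = 16315.11 − 13806.25 = 2508.86; nΣz² − (Σz)² = 13789.02 − 10120.36 = 3668.66
r = -779.61 / √(2508.86 × 3668.66) = -779.61 / 3033.8349 ≈ -0.257

-0.257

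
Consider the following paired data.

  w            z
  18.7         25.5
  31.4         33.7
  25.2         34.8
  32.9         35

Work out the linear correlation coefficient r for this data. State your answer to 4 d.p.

0.8386

n = 4, Σw = 108.2, Σz = 129, Σw² = 3053.1, Σz² = 4221.98, Σwz = 3563.49
nΣwz − ΣwΣz = 14253.96 − 13957.8 = 296.16
nΣw² − (Σw)² = 12212.4 − 11707.24 = 505.16; nΣz² − (Σz)² = 16887.92 − 16641 = 246.92
r = 296.16 / √(505.16 × 246.92) = 296.16 / 353.1772 ≈ 0.8386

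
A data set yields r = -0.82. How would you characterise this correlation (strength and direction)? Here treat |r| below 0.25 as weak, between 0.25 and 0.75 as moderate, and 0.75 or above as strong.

r = -0.82 < 0 so the relationship is negative.
|r| = 0.82, which falls in the strong range.

strong negative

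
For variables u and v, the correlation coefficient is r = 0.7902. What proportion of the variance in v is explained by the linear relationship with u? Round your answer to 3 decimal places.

r² = (0.7902)² = 0.624

0.624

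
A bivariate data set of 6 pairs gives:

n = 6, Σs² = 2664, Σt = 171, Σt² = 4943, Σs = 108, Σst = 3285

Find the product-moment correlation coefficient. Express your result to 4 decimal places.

0.9254

r = (nΣst − ΣsΣt) / √[(nΣs² − (Σs)²)(nΣt² − (Σt)²)]
Numerator: 6×3285 − 108×171 = 1242
Denominator: √[(15984 − 11664)(29658 − 29241)] = √[4320 × 417] = 1342.1773
r = 1242 / 1342.1773 ≈ 0.9254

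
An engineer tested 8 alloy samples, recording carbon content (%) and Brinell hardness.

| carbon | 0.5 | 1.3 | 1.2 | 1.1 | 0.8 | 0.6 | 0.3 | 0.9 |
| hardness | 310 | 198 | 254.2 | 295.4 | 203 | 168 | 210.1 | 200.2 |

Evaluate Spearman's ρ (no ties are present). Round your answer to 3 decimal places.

Rank carbon: 2, 8, 7, 6, 4, 3, 1, 5
Rank hardness: 8, 2, 6, 7, 4, 1, 5, 3
d = rank(carbon) − rank(hardness): -6, 6, 1, -1, 0, 2, -4, 2; Σd² = 98
ρ = 1 − 6Σd² / [n(n²−1)] = 1 − 6×98 / (8×63) = 1 − 588/504 ≈ -0.167

-0.167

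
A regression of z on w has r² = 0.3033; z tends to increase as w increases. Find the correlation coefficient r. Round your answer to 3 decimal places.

|r| = √0.3033 = 0.551
The association is positive, so r = 0.551.

0.551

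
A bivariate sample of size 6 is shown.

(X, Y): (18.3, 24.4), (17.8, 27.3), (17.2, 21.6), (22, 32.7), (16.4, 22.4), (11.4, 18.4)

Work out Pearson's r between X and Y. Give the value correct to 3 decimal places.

0.909

n = 6, ΣX = 103.1, ΣY = 146.8, ΣX² = 1830.49, ΣY² = 3716.82, ΣXY = 2600.5
nΣXY − ΣXΣY = 15603 − 15135.08 = 467.92
nΣX² − (ΣX)² = 10982.94 − 10629.61 = 353.33; nΣY² − (ΣY)² = 22300.92 − 21550.24 = 750.68
r = 467.92 / √(353.33 × 750.68) = 467.92 / 515.0124 ≈ 0.909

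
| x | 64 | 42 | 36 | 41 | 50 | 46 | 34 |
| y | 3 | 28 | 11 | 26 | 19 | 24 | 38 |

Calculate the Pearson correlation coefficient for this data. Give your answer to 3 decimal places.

n = 7, Σx = 313, Σy = 149, Σx² = 14609, Σy² = 3971, Σxy = 6176
nΣxy − ΣxΣy = 43232 − 46637 = -3405
nΣx² − (Σx)² = 102263 − 97969 = 4294; nΣy² − (Σy)² = 27797 − 22201 = 5596
r = -3405 / √(4294 × 5596) = -3405 / 4901.9612 ≈ -0.695

-0.695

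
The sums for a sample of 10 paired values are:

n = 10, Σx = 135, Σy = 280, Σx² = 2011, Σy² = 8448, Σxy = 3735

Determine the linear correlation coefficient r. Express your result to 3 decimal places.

r = (nΣxy − ΣxΣy) / √[(nΣx² − (Σx)²)(nΣy² − (Σy)²)]
Numerator: 10×3735 − 135×280 = -450
Denominator: √[(20110 − 18225)(84480 − 78400)] = √[1885 × 6080] = 3385.3803
r = -450 / 3385.3803 ≈ -0.133

-0.133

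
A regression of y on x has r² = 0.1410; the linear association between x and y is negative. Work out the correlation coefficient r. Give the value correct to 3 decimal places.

-0.375

|r| = √0.1410 = 0.375
The association is negative, so r = −0.375.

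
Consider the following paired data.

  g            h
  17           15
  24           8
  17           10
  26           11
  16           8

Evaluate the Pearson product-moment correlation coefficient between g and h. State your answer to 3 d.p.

-0.168

n = 5, Σg = 100, Σh = 52, Σg² = 2086, Σh² = 574, Σgh = 1031
nΣgh − ΣgΣh = 5155 − 5200 = -45
nΣg² − (Σg)² = 10430 − 10000 = 430; nΣh² − (Σh)² = 2870 − 2704 = 166
r = -45 / √(430 × 166) = -45 / 267.1704 ≈ -0.168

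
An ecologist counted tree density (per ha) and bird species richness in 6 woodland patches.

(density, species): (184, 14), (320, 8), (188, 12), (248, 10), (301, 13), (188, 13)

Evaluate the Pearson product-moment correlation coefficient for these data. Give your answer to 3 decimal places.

n = 6, Σx = 1429, Σy = 70, Σx² = 359049, Σy² = 842, Σxy = 16229
nΣxy − ΣxΣy = 97374 − 100030 = -2656
nΣx² − (Σx)² = 2154294 − 2042041 = 112253; nΣy² − (Σy)² = 5052 − 4900 = 152
r = -2656 / √(112253 × 152) = -2656 / 4130.6726 ≈ -0.643

-0.643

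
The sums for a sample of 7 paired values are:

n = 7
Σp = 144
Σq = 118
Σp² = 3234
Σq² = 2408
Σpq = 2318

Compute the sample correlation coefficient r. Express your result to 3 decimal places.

-0.324

r = (nΣpq − ΣpΣq) / √[(nΣp² − (Σp)²)(nΣq² − (Σq)²)]
Numerator: 7×2318 − 144×118 = -766
Denominator: √[(22638 − 20736)(16856 − 13924)] = √[1902 × 2932] = 2361.4961
r = -766 / 2361.4961 ≈ -0.324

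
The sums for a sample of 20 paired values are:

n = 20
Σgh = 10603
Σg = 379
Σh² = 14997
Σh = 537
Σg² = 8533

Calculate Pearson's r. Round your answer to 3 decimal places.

0.483

r = (nΣgh − ΣgΣh) / √[(nΣg² − (Σg)²)(nΣh² − (Σh)²)]
Numerator: 20×10603 − 379×537 = 8537
Denominator: √[(170660 − 143641)(299940 − 288369)] = √[27019 × 11571] = 17681.5398
r = 8537 / 17681.5398 ≈ 0.483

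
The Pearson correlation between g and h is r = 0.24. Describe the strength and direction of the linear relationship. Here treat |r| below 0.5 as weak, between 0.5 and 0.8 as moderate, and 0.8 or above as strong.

r = 0.24 > 0 so the relationship is positive.
|r| = 0.24, which falls in the weak range.

weak positive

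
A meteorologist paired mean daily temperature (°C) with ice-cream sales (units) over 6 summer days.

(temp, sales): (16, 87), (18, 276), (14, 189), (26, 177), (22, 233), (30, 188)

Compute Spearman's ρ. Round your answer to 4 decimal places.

-0.0857

Rank temp: 2, 3, 1, 5, 4, 6
Rank sales: 1, 6, 4, 2, 5, 3
d = rank(temp) − rank(sales): 1, -3, -3, 3, -1, 3; Σd² = 38
ρ = 1 − 6Σd² / [n(n²−1)] = 1 − 6×38 / (6×35) = 1 − 228/210 ≈ -0.0857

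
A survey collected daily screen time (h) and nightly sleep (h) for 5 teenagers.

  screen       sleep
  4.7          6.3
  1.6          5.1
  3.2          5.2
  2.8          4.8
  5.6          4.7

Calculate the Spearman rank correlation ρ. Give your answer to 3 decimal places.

-0.100

Rank screen: 4, 1, 3, 2, 5
Rank sleep: 5, 3, 4, 2, 1
d = rank(screen) − rank(sleep): -1, -2, -1, 0, 4; Σd² = 22
ρ = 1 − 6Σd² / [n(n²−1)] = 1 − 6×22 / (5×24) = 1 − 132/120 ≈ -0.100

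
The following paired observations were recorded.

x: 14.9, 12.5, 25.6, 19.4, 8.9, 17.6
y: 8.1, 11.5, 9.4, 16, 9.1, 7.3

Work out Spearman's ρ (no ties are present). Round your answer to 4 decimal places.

0.2000

Rank x: 3, 2, 6, 5, 1, 4
Rank y: 2, 5, 4, 6, 3, 1
d = rank(x) − rank(y): 1, -3, 2, -1, -2, 3; Σd² = 28
ρ = 1 − 6Σd² / [n(n²−1)] = 1 − 6×28 / (6×35) = 1 − 168/210 ≈ 0.2000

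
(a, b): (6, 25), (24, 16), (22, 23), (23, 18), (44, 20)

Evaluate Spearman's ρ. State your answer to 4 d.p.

Rank a: 1, 4, 2, 3, 5
Rank b: 5, 1, 4, 2, 3
d = rank(a) − rank(b): -4, 3, -2, 1, 2; Σd² = 34
ρ = 1 − 6Σd² / [n(n²−1)] = 1 − 6×34 / (5×24) = 1 − 204/120 ≈ -0.7000

-0.7000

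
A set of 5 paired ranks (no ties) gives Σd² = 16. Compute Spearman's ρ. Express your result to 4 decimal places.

0.2000

ρ = 1 − 6Σd² / [n(n²−1)] = 1 − 6×16 / (5×24)
  = 1 − 96/120 = 1 − 0.80000 ≈ 0.2000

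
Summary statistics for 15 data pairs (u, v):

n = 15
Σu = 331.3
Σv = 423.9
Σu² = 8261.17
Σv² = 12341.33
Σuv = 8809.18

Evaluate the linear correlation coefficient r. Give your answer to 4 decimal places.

-0.9468

r = (nΣuv − ΣuΣv) / √[(nΣu² − (Σu)²)(nΣv² − (Σv)²)]
Numerator: 15×8809.18 − 331.3×423.9 = -8300.37
Denominator: √[(123917.55 − 109759.69)(185119.95 − 179691.21)] = √[14157.86 × 5428.74] = 8766.9459
r = -8300.37 / 8766.9459 ≈ -0.9468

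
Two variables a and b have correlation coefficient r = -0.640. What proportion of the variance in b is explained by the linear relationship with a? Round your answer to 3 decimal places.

0.410

r² = (-0.640)² = 0.410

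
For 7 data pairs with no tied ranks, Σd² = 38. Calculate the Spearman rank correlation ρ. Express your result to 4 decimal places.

ρ = 1 − 6Σd² / [n(n²−1)] = 1 − 6×38 / (7×48)
  = 1 − 228/336 = 1 − 0.67857 ≈ 0.3214

0.3214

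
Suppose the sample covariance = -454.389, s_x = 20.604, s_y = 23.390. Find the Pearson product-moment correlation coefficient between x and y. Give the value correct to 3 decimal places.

-0.943

r = Cov(x,y) / (s_x · s_y) = -454.389 / (20.604 × 23.390)
  = -454.389 / 481.9276 ≈ -0.943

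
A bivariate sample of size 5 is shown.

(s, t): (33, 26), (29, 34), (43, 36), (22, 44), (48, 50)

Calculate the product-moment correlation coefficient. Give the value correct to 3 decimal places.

n = 5, Σs = 175, Σt = 190, Σs² = 6567, Σt² = 7564, Σst = 6760
nΣst − ΣsΣt = 33800 − 33250 = 550
nΣs² − (Σs)² = 32835 − 30625 = 2210; nΣt² − (Σt)² = 37820 − 36100 = 1720
r = 550 / √(2210 × 1720) = 550 / 1949.6666 ≈ 0.282

0.282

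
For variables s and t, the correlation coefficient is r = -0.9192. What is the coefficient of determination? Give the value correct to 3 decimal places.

r² = (-0.9192)² = 0.845

0.845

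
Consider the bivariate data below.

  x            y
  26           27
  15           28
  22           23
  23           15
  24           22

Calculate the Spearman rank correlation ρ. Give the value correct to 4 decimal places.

Rank x: 5, 1, 2, 3, 4
Rank y: 4, 5, 3, 1, 2
d = rank(x) − rank(y): 1, -4, -1, 2, 2; Σd² = 26
ρ = 1 − 6Σd² / [n(n²−1)] = 1 − 6×26 / (5×24) = 1 − 156/120 ≈ -0.3000

-0.3000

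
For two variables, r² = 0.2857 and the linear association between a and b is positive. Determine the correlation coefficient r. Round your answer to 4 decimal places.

0.5345

|r| = √0.2857 = 0.5345
The association is positive, so r = 0.5345.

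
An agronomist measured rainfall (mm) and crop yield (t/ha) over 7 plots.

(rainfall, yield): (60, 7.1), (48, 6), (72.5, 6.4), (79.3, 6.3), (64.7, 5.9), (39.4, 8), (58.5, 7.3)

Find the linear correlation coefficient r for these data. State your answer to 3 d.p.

n = 7, Σx = 422.4, Σy = 47, Σx² = 26609.44, Σy² = 319.16, Σxy = 2801.57
nΣxy − ΣxΣy = 19610.99 − 19852.8 = -241.81
nΣx² − (Σx)² = 186266.08 − 178421.76 = 7844.32; nΣy² − (Σy)² = 2234.12 − 2209 = 25.12
r = -241.81 / √(7844.32 × 25.12) = -241.81 / 443.9024 ≈ -0.545

-0.545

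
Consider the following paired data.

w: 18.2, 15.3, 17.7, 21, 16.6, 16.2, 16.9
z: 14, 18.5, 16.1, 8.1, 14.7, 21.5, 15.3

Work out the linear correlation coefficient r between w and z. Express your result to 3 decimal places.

n = 7, Σw = 121.9, Σz = 108.2, Σw² = 2143.23, Σz² = 1775.5, Σwz = 1843.81
nΣwz − ΣwΣz = 12906.67 − 13189.58 = -282.91
nΣw² − (Σw)² = 15002.61 − 14859.61 = 143; nΣz² − (Σz)² = 12428.5 − 11707.24 = 721.26
r = -282.91 / √(143 × 721.26) = -282.91 / 321.1544 ≈ -0.881

-0.881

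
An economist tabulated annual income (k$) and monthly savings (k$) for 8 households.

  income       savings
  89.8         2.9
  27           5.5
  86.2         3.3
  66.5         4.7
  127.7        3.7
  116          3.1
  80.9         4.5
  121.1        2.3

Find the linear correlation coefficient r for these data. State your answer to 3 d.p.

-0.814

n = 8, Σx = 715.2, Σy = 30, Σx² = 71619.04, Σy² = 120.48, Σxy = 2480.6
nΣxy − ΣxΣy = 19844.8 − 21456 = -1611.2
nΣx² − (Σx)² = 572952.32 − 511511.04 = 61441.28; nΣy² − (Σy)² = 963.84 − 900 = 63.84
r = -1611.2 / √(61441.28 × 63.84) = -1611.2 / 1980.5078 ≈ -0.814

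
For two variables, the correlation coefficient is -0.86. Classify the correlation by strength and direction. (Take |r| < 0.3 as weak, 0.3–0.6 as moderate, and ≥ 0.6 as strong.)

strong negative

r = -0.86 < 0 so the relationship is negative.
|r| = 0.86, which falls in the strong range.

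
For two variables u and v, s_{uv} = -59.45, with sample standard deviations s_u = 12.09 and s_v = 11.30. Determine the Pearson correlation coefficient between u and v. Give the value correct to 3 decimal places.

r = Cov(u,v) / (s_u · s_v) = -59.45 / (12.09 × 11.30)
  = -59.45 / 136.6170 ≈ -0.435

-0.435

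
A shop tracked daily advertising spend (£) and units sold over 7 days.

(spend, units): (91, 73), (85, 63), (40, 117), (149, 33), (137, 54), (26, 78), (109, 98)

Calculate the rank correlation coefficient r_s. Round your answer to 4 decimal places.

Rank spend: 4, 3, 2, 7, 6, 1, 5
Rank units: 4, 3, 7, 1, 2, 5, 6
d = rank(spend) − rank(units): 0, 0, -5, 6, 4, -4, -1; Σd² = 94
ρ = 1 − 6Σd² / [n(n²−1)] = 1 − 6×94 / (7×48) = 1 − 564/336 ≈ -0.6786

-0.6786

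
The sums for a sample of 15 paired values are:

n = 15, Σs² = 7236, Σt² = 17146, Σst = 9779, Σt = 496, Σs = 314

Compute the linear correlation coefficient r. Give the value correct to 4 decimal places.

-0.8594

r = (nΣst − ΣsΣt) / √[(nΣs² − (Σs)²)(nΣt² − (Σt)²)]
Numerator: 15×9779 − 314×496 = -9059
Denominator: √[(108540 − 98596)(257190 − 246016)] = √[9944 × 11174] = 10541.0747
r = -9059 / 10541.0747 ≈ -0.8594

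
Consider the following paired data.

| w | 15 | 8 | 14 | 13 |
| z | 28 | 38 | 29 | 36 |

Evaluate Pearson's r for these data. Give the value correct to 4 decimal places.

-0.8484

n = 4, Σw = 50, Σz = 131, Σw² = 654, Σz² = 4365, Σwz = 1598
nΣwz − ΣwΣz = 6392 − 6550 = -158
nΣw² − (Σw)² = 2616 − 2500 = 116; nΣz² − (Σz)² = 17460 − 17161 = 299
r = -158 / √(116 × 299) = -158 / 186.2364 ≈ -0.8484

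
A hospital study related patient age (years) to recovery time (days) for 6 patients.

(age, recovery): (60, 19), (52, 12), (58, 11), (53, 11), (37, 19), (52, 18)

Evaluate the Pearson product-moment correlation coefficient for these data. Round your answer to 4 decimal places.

-0.3425

n = 6, Σx = 312, Σy = 90, Σx² = 16550, Σy² = 1432, Σxy = 4624
nΣxy − ΣxΣy = 27744 − 28080 = -336
nΣx² − (Σx)² = 99300 − 97344 = 1956; nΣy² − (Σy)² = 8592 − 8100 = 492
r = -336 / √(1956 × 492) = -336 / 980.9954 ≈ -0.3425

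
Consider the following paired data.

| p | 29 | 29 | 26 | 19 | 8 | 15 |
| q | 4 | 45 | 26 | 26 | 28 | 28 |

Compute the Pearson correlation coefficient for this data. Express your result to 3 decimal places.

-0.112

n = 6, Σp = 126, Σq = 157, Σp² = 3008, Σq² = 4961, Σpq = 3235
nΣpq − ΣpΣq = 19410 − 19782 = -372
nΣp² − (Σp)² = 18048 − 15876 = 2172; nΣq² − (Σq)² = 29766 − 24649 = 5117
r = -372 / √(2172 × 5117) = -372 / 3333.7852 ≈ -0.112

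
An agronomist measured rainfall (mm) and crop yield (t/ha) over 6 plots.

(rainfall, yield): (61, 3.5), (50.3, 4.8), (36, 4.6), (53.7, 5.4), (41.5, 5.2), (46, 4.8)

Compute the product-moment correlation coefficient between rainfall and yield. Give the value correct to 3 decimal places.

-0.461

n = 6, Σx = 288.5, Σy = 28.3, Σx² = 14269.03, Σy² = 135.69, Σxy = 1347.12
nΣxy − ΣxΣy = 8082.72 − 8164.55 = -81.83
nΣx² − (Σx)² = 85614.18 − 83232.25 = 2381.93; nΣy² − (Σy)² = 814.14 − 800.89 = 13.25
r = -81.83 / √(2381.93 × 13.25) = -81.83 / 177.6530 ≈ -0.461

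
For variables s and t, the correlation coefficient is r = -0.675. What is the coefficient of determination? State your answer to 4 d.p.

0.4556

r² = (-0.675)² = 0.4556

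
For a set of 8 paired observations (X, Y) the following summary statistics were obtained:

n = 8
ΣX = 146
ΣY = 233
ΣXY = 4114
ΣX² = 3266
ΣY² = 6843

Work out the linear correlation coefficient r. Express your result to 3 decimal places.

-0.747

r = (nΣXY − ΣXΣY) / √[(nΣX² − (ΣX)²)(nΣY² − (ΣY)²)]
Numerator: 8×4114 − 146×233 = -1106
Denominator: √[(26128 − 21316)(54744 − 54289)] = √[4812 × 455] = 1479.6824
r = -1106 / 1479.6824 ≈ -0.747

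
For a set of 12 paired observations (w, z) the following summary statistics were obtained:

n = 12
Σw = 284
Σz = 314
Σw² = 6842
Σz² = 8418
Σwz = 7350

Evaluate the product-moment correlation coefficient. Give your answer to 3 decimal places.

r = (nΣwz − ΣwΣz) / √[(nΣw² − (Σw)²)(nΣz² − (Σz)²)]
Numerator: 12×7350 − 284×314 = -976
Denominator: √[(82104 − 80656)(101016 − 98596)] = √[1448 × 2420] = 1871.9402
r = -976 / 1871.9402 ≈ -0.521

-0.521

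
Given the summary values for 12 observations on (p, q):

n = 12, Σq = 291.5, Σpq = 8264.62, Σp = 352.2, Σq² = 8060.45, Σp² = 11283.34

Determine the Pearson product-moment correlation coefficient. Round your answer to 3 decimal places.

r = (nΣpq − ΣpΣq) / √[(nΣp² − (Σp)²)(nΣq² − (Σq)²)]
Numerator: 12×8264.62 − 352.2×291.5 = -3490.86
Denominator: √[(135400.08 − 124044.84)(96725.4 − 84972.25)] = √[11355.24 × 11753.15] = 11552.4819
r = -3490.86 / 11552.4819 ≈ -0.302

-0.302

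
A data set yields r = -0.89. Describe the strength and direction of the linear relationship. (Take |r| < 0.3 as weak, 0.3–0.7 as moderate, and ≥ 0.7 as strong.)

r = -0.89 < 0 so the relationship is negative.
|r| = 0.89, which falls in the strong range.

strong negative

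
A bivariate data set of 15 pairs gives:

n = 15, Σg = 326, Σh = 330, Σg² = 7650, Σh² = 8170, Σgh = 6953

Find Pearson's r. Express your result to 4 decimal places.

r = (nΣgh − ΣgΣh) / √[(nΣg² − (Σg)²)(nΣh² − (Σh)²)]
Numerator: 15×6953 − 326×330 = -3285
Denominator: √[(114750 − 106276)(122550 − 108900)] = √[8474 × 13650] = 10755.0035
r = -3285 / 10755.0035 ≈ -0.3054

-0.3054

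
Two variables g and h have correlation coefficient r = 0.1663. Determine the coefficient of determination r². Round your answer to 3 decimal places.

0.028

r² = (0.1663)² = 0.028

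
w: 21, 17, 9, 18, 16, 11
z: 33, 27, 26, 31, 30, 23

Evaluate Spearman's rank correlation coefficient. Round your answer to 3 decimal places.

0.886

Rank w: 6, 4, 1, 5, 3, 2
Rank z: 6, 3, 2, 5, 4, 1
d = rank(w) − rank(z): 0, 1, -1, 0, -1, 1; Σd² = 4
ρ = 1 − 6Σd² / [n(n²−1)] = 1 − 6×4 / (6×35) = 1 − 24/210 ≈ 0.886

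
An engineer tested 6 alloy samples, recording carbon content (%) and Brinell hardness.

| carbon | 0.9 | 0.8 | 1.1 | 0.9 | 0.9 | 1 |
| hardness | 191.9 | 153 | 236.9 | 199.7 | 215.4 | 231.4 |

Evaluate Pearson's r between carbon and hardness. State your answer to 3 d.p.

n = 6, Σx = 5.6, Σy = 1228.3, Σx² = 5.28, Σy² = 256179.43, Σxy = 1160.69
nΣxy − ΣxΣy = 6964.14 − 6878.48 = 85.66
nΣx² − (Σx)² = 31.68 − 31.36 = 0.32; nΣy² − (Σy)² = 1537076.58 − 1508720.89 = 28355.69
r = 85.66 / √(0.32 × 28355.69) = 85.66 / 95.2566 ≈ 0.899

0.899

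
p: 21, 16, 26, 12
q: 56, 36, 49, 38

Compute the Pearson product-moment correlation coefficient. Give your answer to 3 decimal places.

0.732

n = 4, Σp = 75, Σq = 179, Σp² = 1517, Σq² = 8277, Σpq = 3482
nΣpq − ΣpΣq = 13928 − 13425 = 503
nΣp² − (Σp)² = 6068 − 5625 = 443; nΣq² − (Σq)² = 33108 − 32041 = 1067
r = 503 / √(443 × 1067) = 503 / 687.5180 ≈ 0.732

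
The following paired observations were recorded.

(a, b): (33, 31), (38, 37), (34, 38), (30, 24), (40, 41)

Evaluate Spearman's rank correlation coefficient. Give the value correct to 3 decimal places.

0.900

Rank a: 2, 4, 3, 1, 5
Rank b: 2, 3, 4, 1, 5
d = rank(a) − rank(b): 0, 1, -1, 0, 0; Σd² = 2
ρ = 1 − 6Σd² / [n(n²−1)] = 1 − 6×2 / (5×24) = 1 − 12/120 ≈ 0.900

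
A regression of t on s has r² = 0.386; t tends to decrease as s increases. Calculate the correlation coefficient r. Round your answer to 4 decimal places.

-0.6213

|r| = √0.386 = 0.6213
The association is negative, so r = −0.6213.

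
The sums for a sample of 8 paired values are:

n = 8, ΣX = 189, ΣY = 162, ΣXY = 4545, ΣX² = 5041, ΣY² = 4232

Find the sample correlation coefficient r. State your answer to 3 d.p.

0.970

r = (nΣXY − ΣXΣY) / √[(nΣX² − (ΣX)²)(nΣY² − (ΣY)²)]
Numerator: 8×4545 − 189×162 = 5742
Denominator: √[(40328 − 35721)(33856 − 26244)] = √[4607 × 7612] = 5921.8649
r = 5742 / 5921.8649 ≈ 0.970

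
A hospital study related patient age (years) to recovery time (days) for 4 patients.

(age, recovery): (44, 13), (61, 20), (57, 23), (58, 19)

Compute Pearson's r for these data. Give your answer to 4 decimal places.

n = 4, Σx = 220, Σy = 75, Σx² = 12270, Σy² = 1459, Σxy = 4205
nΣxy − ΣxΣy = 16820 − 16500 = 320
nΣx² − (Σx)² = 49080 − 48400 = 680; nΣy² − (Σy)² = 5836 − 5625 = 211
r = 320 / √(680 × 211) = 320 / 378.7875 ≈ 0.8448

0.8448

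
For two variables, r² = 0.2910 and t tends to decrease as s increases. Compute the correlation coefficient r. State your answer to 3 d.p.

|r| = √0.2910 = 0.539
The association is negative, so r = −0.539.

-0.539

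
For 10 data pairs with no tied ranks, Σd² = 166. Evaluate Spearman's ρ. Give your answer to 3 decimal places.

-0.006

ρ = 1 − 6Σd² / [n(n²−1)] = 1 − 6×166 / (10×99)
  = 1 − 996/990 = 1 − 1.0061 ≈ -0.006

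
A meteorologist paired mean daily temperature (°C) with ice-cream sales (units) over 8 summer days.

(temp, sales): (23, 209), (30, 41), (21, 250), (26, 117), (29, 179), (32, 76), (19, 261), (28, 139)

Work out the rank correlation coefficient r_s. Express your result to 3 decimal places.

Rank temp: 3, 7, 2, 4, 6, 8, 1, 5
Rank sales: 6, 1, 7, 3, 5, 2, 8, 4
d = rank(temp) − rank(sales): -3, 6, -5, 1, 1, 6, -7, 1; Σd² = 158
ρ = 1 − 6Σd² / [n(n²−1)] = 1 − 6×158 / (8×63) = 1 − 948/504 ≈ -0.881

-0.881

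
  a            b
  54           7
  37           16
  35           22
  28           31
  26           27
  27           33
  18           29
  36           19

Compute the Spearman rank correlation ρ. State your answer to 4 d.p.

Rank a: 8, 7, 5, 4, 2, 3, 1, 6
Rank b: 1, 2, 4, 7, 5, 8, 6, 3
d = rank(a) − rank(b): 7, 5, 1, -3, -3, -5, -5, 3; Σd² = 152
ρ = 1 − 6Σd² / [n(n²−1)] = 1 − 6×152 / (8×63) = 1 − 912/504 ≈ -0.8095

-0.8095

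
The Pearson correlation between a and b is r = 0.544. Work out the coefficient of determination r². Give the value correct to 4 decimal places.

0.2959

r² = (0.544)² = 0.2959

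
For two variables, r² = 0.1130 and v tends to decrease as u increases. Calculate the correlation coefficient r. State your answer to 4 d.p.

-0.3362

|r| = √0.1130 = 0.3362
The association is negative, so r = −0.3362.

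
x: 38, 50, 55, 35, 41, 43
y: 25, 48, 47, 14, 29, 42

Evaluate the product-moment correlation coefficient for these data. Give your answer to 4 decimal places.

0.9100

n = 6, Σx = 262, Σy = 205, Σx² = 11724, Σy² = 7939, Σxy = 9420
nΣxy − ΣxΣy = 56520 − 53710 = 2810
nΣx² − (Σx)² = 70344 − 68644 = 1700; nΣy² − (Σy)² = 47634 − 42025 = 5609
r = 2810 / √(1700 × 5609) = 2810 / 3087.9281 ≈ 0.9100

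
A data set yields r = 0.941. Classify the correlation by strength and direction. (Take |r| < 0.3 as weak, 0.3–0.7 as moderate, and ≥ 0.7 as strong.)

r = 0.941 > 0 so the relationship is positive.
|r| = 0.941, which falls in the strong range.

strong positive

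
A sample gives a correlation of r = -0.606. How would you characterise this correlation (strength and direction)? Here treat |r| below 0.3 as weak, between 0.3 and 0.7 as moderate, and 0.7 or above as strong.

r = -0.606 < 0 so the relationship is negative.
|r| = 0.606, which falls in the moderate range.

moderate negative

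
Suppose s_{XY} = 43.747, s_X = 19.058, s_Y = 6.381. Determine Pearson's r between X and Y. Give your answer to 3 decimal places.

r = Cov(X,Y) / (s_X · s_Y) = 43.747 / (19.058 × 6.381)
  = 43.747 / 121.6091 ≈ 0.360

0.360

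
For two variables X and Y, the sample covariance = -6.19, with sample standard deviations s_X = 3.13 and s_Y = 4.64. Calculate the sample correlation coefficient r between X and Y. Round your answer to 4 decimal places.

-0.4262

r = Cov(X,Y) / (s_X · s_Y) = -6.19 / (3.13 × 4.64)
  = -6.19 / 14.5232 ≈ -0.4262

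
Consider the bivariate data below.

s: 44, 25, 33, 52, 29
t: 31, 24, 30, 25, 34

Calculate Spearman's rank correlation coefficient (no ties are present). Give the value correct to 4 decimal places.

Rank s: 4, 1, 3, 5, 2
Rank t: 4, 1, 3, 2, 5
d = rank(s) − rank(t): 0, 0, 0, 3, -3; Σd² = 18
ρ = 1 − 6Σd² / [n(n²−1)] = 1 − 6×18 / (5×24) = 1 − 108/120 ≈ 0.1000

0.1000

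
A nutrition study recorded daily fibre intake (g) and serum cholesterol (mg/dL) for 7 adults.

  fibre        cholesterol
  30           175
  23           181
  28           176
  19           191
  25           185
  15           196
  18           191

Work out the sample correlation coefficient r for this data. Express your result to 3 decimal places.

-0.965

n = 7, Σx = 158, Σy = 1295, Σx² = 3748, Σy² = 239965, Σxy = 28973
nΣxy − ΣxΣy = 202811 − 204610 = -1799
nΣx² − (Σx)² = 26236 − 24964 = 1272; nΣy² − (Σy)² = 1679755 − 1677025 = 2730
r = -1799 / √(1272 × 2730) = -1799 / 1863.4806 ≈ -0.965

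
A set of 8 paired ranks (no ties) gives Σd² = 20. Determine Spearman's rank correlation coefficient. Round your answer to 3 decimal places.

0.762

ρ = 1 − 6Σd² / [n(n²−1)] = 1 − 6×20 / (8×63)
  = 1 − 120/504 = 1 − 0.2381 ≈ 0.762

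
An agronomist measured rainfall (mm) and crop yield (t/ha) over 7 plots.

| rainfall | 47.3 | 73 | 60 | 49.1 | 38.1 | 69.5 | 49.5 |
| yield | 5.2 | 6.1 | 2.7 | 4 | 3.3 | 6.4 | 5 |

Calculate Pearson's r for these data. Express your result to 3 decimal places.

n = 7, Σx = 386.5, Σy = 32.7, Σx² = 22309.21, Σy² = 164.39, Σxy = 1867.69
nΣxy − ΣxΣy = 13073.83 − 12638.55 = 435.28
nΣx² − (Σx)² = 156164.47 − 149382.25 = 6782.22; nΣy² − (Σy)² = 1150.73 − 1069.29 = 81.44
r = 435.28 / √(6782.22 × 81.44) = 435.28 / 743.1985 ≈ 0.586

0.586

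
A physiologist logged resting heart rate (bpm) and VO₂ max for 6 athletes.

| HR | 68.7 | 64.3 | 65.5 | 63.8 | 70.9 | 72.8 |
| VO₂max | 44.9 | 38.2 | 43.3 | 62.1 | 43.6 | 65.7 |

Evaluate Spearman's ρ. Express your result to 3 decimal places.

Rank HR: 4, 2, 3, 1, 5, 6
Rank VO₂max: 4, 1, 2, 5, 3, 6
d = rank(HR) − rank(VO₂max): 0, 1, 1, -4, 2, 0; Σd² = 22
ρ = 1 − 6Σd² / [n(n²−1)] = 1 − 6×22 / (6×35) = 1 − 132/210 ≈ 0.371

0.371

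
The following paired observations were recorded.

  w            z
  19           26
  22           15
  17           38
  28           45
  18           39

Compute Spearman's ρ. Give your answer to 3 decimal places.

Rank w: 3, 4, 1, 5, 2
Rank z: 2, 1, 3, 5, 4
d = rank(w) − rank(z): 1, 3, -2, 0, -2; Σd² = 18
ρ = 1 − 6Σd² / [n(n²−1)] = 1 − 6×18 / (5×24) = 1 − 108/120 ≈ 0.100

0.100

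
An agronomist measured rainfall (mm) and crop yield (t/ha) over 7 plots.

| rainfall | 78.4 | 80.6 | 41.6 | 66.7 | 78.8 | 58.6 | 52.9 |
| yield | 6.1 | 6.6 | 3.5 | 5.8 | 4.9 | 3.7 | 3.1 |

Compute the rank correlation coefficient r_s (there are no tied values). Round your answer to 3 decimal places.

0.857

Rank rainfall: 5, 7, 1, 4, 6, 3, 2
Rank yield: 6, 7, 2, 5, 4, 3, 1
d = rank(rainfall) − rank(yield): -1, 0, -1, -1, 2, 0, 1; Σd² = 8
ρ = 1 − 6Σd² / [n(n²−1)] = 1 − 6×8 / (7×48) = 1 − 48/336 ≈ 0.857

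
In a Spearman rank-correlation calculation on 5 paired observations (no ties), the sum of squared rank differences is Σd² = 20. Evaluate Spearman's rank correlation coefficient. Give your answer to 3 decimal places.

ρ = 1 − 6Σd² / [n(n²−1)] = 1 − 6×20 / (5×24)
  = 1 − 120/120 = 1 − 1.0000 ≈ 0.000

0.000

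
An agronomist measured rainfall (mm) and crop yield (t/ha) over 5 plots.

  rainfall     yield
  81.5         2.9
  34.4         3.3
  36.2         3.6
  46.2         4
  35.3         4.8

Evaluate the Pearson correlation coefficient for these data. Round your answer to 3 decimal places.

n = 5, Σx = 233.6, Σy = 18.6, Σx² = 12516.58, Σy² = 71.3, Σxy = 834.43
nΣxy − ΣxΣy = 4172.15 − 4344.96 = -172.81
nΣx² − (Σx)² = 62582.9 − 54568.96 = 8013.94; nΣy² − (Σy)² = 356.5 − 345.96 = 10.54
r = -172.81 / √(8013.94 × 10.54) = -172.81 / 290.6319 ≈ -0.595

-0.595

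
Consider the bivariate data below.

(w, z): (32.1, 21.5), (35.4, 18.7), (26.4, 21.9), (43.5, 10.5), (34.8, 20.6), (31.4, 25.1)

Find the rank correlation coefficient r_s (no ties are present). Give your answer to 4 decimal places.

-0.9429

Rank w: 3, 5, 1, 6, 4, 2
Rank z: 4, 2, 5, 1, 3, 6
d = rank(w) − rank(z): -1, 3, -4, 5, 1, -4; Σd² = 68
ρ = 1 − 6Σd² / [n(n²−1)] = 1 − 6×68 / (6×35) = 1 − 408/210 ≈ -0.9429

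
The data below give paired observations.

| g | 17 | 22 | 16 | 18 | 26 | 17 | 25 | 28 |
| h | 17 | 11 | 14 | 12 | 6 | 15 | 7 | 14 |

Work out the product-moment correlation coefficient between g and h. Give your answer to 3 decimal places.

-0.618

n = 8, Σg = 169, Σh = 96, Σg² = 3727, Σh² = 1256, Σgh = 1949
nΣgh − ΣgΣh = 15592 − 16224 = -632
nΣg² − (Σg)² = 29816 − 28561 = 1255; nΣh² − (Σh)² = 10048 − 9216 = 832
r = -632 / √(1255 × 832) = -632 / 1021.8415 ≈ -0.618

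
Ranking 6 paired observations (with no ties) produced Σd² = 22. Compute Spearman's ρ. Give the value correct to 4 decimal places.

ρ = 1 − 6Σd² / [n(n²−1)] = 1 − 6×22 / (6×35)
  = 1 − 132/210 = 1 − 0.62857 ≈ 0.3714

0.3714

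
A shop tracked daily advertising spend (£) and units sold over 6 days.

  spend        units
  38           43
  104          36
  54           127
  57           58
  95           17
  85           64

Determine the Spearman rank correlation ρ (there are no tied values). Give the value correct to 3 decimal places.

Rank spend: 1, 6, 2, 3, 5, 4
Rank units: 3, 2, 6, 4, 1, 5
d = rank(spend) − rank(units): -2, 4, -4, -1, 4, -1; Σd² = 54
ρ = 1 − 6Σd² / [n(n²−1)] = 1 − 6×54 / (6×35) = 1 − 324/210 ≈ -0.543

-0.543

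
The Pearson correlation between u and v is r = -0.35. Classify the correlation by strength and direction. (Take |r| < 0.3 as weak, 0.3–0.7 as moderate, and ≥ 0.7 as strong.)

moderate negative

r = -0.35 < 0 so the relationship is negative.
|r| = 0.35, which falls in the moderate range.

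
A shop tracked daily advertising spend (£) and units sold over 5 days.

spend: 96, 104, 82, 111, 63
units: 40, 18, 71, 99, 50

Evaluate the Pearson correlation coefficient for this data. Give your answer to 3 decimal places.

0.135

n = 5, Σx = 456, Σy = 278, Σx² = 43046, Σy² = 19266, Σxy = 25673
nΣxy − ΣxΣy = 128365 − 126768 = 1597
nΣx² − (Σx)² = 215230 − 207936 = 7294; nΣy² − (Σy)² = 96330 − 77284 = 19046
r = 1597 / √(7294 × 19046) = 1597 / 11786.4975 ≈ 0.135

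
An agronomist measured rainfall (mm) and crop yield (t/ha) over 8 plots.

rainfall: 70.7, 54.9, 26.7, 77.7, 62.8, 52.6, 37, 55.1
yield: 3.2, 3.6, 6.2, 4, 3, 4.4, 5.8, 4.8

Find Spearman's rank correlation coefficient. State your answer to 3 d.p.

-0.738

Rank rainfall: 7, 4, 1, 8, 6, 3, 2, 5
Rank yield: 2, 3, 8, 4, 1, 5, 7, 6
d = rank(rainfall) − rank(yield): 5, 1, -7, 4, 5, -2, -5, -1; Σd² = 146
ρ = 1 − 6Σd² / [n(n²−1)] = 1 − 6×146 / (8×63) = 1 − 876/504 ≈ -0.738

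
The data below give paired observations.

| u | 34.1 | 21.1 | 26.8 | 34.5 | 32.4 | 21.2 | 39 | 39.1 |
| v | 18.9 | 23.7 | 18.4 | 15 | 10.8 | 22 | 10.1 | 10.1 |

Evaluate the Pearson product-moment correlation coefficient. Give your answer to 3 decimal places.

-0.880

n = 8, Σu = 248.2, Σv = 129, Σu² = 8065.52, Σv² = 2287.12, Σuv = 3760.31
nΣuv − ΣuΣv = 30082.48 − 32017.8 = -1935.32
nΣu² − (Σu)² = 64524.16 − 61603.24 = 2920.92; nΣv² − (Σv)² = 18296.96 − 16641 = 1655.96
r = -1935.32 / √(2920.92 × 1655.96) = -1935.32 / 2199.3014 ≈ -0.880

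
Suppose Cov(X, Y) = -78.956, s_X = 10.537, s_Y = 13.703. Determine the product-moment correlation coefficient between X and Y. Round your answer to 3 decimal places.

r = Cov(X,Y) / (s_X · s_Y) = -78.956 / (10.537 × 13.703)
  = -78.956 / 144.3885 ≈ -0.547

-0.547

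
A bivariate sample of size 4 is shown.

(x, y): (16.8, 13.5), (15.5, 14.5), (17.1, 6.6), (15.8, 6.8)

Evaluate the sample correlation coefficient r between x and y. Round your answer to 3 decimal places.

n = 4, Σx = 65.2, Σy = 41.4, Σx² = 1064.54, Σy² = 482.3, Σxy = 671.85
nΣxy − ΣxΣy = 2687.4 − 2699.28 = -11.88
nΣx² − (Σx)² = 4258.16 − 4251.04 = 7.12; nΣy² − (Σy)² = 1929.2 − 1713.96 = 215.24
r = -11.88 / √(7.12 × 215.24) = -11.88 / 39.1473 ≈ -0.303

-0.303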